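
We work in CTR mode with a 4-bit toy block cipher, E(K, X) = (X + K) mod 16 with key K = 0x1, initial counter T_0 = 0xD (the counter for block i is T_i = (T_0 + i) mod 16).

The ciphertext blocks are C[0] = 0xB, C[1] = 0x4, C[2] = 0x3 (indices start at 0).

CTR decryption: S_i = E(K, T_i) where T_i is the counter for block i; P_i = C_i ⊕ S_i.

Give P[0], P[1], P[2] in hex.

P[0] = 0x5, P[1] = 0xB, P[2] = 0x3

P[0]: T = 0xD, S = E(K, T) = 0xE; 0xB ⊕ 0xE = 0x5.
P[1]: T = 0xE, S = E(K, T) = 0xF; 0x4 ⊕ 0xF = 0xB.
P[2]: T = 0xF, S = E(K, T) = 0x0; 0x3 ⊕ 0x0 = 0x3.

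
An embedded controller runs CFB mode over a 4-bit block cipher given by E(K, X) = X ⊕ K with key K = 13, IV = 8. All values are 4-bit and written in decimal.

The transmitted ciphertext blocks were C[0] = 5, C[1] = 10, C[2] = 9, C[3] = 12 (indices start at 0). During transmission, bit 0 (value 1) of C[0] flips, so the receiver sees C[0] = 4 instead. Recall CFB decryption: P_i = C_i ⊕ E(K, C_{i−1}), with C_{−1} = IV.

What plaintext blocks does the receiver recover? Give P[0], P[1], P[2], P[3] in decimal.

Only C[0] changed, to 4. In CFB, a change in C_i flips the same bit in P_i and garbles P_{i+1}. Decrypting the received ciphertext:
P[0]: E(K, 8) = 5; 4 ⊕ 5 = 1.
P[1]: E(K, 4) = 9; 10 ⊕ 9 = 3.
P[2]: E(K, 10) = 7; 9 ⊕ 7 = 14.
P[3]: E(K, 9) = 4; 12 ⊕ 4 = 8.
Blocks that differ from the original plaintext: P[0], P[1].

P[0] = 1, P[1] = 3, P[2] = 14, P[3] = 8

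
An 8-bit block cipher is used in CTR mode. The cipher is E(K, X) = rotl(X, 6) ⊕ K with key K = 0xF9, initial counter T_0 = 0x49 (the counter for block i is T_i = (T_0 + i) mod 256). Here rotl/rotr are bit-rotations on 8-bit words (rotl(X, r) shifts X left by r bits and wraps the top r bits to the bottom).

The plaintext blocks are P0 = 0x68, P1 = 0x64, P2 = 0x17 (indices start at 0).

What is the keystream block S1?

CTR encryption: S_i = E(K, T_i) where T_i is the counter for block i; C_i = P_i ⊕ S_i.
C0: T = 0x49, S = E(K, T) = 0xAB; 0x68 ⊕ 0xAB = 0xC3.
C1: T = 0x4A, S = E(K, T) = 0x6B; 0x64 ⊕ 0x6B = 0x0F.
So S1 = 0x6B.

0x6B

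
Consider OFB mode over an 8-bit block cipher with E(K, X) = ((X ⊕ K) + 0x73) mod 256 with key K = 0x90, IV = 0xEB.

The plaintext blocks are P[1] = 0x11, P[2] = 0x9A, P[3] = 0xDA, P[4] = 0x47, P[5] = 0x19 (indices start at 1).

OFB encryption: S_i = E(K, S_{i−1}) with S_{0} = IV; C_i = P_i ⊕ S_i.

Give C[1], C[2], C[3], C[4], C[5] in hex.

C[1] = 0xFF, C[2] = 0x6B, C[3] = 0x0E, C[4] = 0xF0, C[5] = 0x83

C[1]: S = E(K, 0xEB) = 0xEE; 0x11 ⊕ 0xEE = 0xFF.
C[2]: S = E(K, 0xEE) = 0xF1; 0x9A ⊕ 0xF1 = 0x6B.
C[3]: S = E(K, 0xF1) = 0xD4; 0xDA ⊕ 0xD4 = 0x0E.
C[4]: S = E(K, 0xD4) = 0xB7; 0x47 ⊕ 0xB7 = 0xF0.
C[5]: S = E(K, 0xB7) = 0x9A; 0x19 ⊕ 0x9A = 0x83.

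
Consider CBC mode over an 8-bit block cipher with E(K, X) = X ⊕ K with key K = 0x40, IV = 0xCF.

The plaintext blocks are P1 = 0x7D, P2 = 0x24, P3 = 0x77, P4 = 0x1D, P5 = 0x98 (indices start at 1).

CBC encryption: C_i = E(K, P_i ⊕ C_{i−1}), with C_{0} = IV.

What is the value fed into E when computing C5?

0x64

C1: P1 ⊕ 0xCF = 0xB2; E(K, 0xB2) = 0xF2.
C2: P2 ⊕ 0xF2 = 0xD6; E(K, 0xD6) = 0x96.
C3: P3 ⊕ 0x96 = 0xE1; E(K, 0xE1) = 0xA1.
C4: P4 ⊕ 0xA1 = 0xBC; E(K, 0xBC) = 0xFC.
C5: P5 ⊕ 0xFC = 0x64; E(K, 0x64) = 0x24.
So the input to E for block 5 is 0x64.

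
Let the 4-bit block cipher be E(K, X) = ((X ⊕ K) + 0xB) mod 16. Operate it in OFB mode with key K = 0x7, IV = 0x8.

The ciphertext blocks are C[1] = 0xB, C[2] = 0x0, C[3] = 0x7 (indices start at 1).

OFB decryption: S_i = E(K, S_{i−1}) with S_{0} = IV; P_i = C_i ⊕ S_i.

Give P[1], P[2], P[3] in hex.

P[1] = 0x1, P[2] = 0x8, P[3] = 0xD

P[1]: S = E(K, 0x8) = 0xA; 0xB ⊕ 0xA = 0x1.
P[2]: S = E(K, 0xA) = 0x8; 0x0 ⊕ 0x8 = 0x8.
P[3]: S = E(K, 0x8) = 0xA; 0x7 ⊕ 0xA = 0xD.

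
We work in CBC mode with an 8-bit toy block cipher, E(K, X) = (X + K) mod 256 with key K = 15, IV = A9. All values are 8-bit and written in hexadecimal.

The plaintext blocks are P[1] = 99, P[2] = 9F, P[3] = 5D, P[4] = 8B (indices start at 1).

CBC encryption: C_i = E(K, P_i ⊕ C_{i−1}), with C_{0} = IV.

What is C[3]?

C[3] = C7

C[1]: P[1] ⊕ A9 = 30; E(K, 30) = 45.
C[2]: P[2] ⊕ 45 = DA; E(K, DA) = EF.
C[3]: P[3] ⊕ EF = B2; E(K, B2) = C7.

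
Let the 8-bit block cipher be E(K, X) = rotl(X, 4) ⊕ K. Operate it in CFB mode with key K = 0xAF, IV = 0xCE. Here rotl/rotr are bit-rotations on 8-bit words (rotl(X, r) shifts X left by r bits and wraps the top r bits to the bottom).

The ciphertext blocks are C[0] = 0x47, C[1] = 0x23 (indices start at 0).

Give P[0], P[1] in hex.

CFB decryption: P_i = C_i ⊕ E(K, C_{i−1}), with C_{−1} = IV.
P[0]: E(K, 0xCE) = 0x43; 0x47 ⊕ 0x43 = 0x04.
P[1]: E(K, 0x47) = 0xDB; 0x23 ⊕ 0xDB = 0xF8.

P[0] = 0x04, P[1] = 0xF8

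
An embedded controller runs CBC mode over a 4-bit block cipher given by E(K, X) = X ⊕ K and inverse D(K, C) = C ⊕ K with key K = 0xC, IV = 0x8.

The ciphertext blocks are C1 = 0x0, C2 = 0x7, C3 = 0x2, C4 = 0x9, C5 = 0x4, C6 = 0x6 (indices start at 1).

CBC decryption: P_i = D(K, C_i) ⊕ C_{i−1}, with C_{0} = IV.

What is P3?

P3 = 0x9

P3: D(K, 0x2) = 0xE; 0xE ⊕ 0x7 = 0x9.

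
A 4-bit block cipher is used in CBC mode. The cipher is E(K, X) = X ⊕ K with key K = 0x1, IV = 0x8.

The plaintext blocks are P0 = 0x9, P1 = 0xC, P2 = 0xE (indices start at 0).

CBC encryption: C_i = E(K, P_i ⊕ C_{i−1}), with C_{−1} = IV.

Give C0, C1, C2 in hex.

C0 = 0x0, C1 = 0xD, C2 = 0x2

C0: P0 ⊕ 0x8 = 0x1; E(K, 0x1) = 0x0.
C1: P1 ⊕ 0x0 = 0xC; E(K, 0xC) = 0xD.
C2: P2 ⊕ 0xD = 0x3; E(K, 0x3) = 0x2.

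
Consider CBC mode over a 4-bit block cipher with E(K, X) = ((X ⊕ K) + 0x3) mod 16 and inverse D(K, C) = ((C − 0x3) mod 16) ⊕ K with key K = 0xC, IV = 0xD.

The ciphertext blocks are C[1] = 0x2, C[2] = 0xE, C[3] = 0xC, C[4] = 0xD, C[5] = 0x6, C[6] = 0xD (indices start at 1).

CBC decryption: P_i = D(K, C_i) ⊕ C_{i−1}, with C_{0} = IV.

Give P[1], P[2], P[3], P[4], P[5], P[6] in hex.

P[1] = 0xE, P[2] = 0x5, P[3] = 0xB, P[4] = 0xA, P[5] = 0x2, P[6] = 0x0

P[1]: D(K, 0x2) = 0x3; 0x3 ⊕ 0xD = 0xE.
P[2]: D(K, 0xE) = 0x7; 0x7 ⊕ 0x2 = 0x5.
P[3]: D(K, 0xC) = 0x5; 0x5 ⊕ 0xE = 0xB.
P[4]: D(K, 0xD) = 0x6; 0x6 ⊕ 0xC = 0xA.
P[5]: D(K, 0x6) = 0xF; 0xF ⊕ 0xD = 0x2.
P[6]: D(K, 0xD) = 0x6; 0x6 ⊕ 0x6 = 0x0.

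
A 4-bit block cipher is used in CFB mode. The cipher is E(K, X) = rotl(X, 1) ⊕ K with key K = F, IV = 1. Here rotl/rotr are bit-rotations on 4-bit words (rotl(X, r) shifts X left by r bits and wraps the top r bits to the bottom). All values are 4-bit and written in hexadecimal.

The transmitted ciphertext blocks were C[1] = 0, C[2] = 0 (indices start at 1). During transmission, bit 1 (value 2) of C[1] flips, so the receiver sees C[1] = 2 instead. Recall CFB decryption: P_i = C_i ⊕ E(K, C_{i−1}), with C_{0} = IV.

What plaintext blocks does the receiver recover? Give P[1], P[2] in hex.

Only C[1] changed, to 2. In CFB, a change in C_i flips the same bit in P_i and garbles P_{i+1}. Decrypting the received ciphertext:
P[1]: E(K, 1) = D; 2 ⊕ D = F.
P[2]: E(K, 2) = B; 0 ⊕ B = B.
Blocks that differ from the original plaintext: P[1], P[2].

P[1] = F, P[2] = B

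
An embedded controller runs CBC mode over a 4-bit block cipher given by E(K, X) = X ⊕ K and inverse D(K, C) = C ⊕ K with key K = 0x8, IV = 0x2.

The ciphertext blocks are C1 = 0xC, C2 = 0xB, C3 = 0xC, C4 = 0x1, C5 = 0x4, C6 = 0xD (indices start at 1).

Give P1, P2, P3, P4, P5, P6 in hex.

P1 = 0x6, P2 = 0xF, P3 = 0xF, P4 = 0x5, P5 = 0xD, P6 = 0x1

CBC decryption: P_i = D(K, C_i) ⊕ C_{i−1}, with C_{0} = IV.
P1: D(K, 0xC) = 0x4; 0x4 ⊕ 0x2 = 0x6.
P2: D(K, 0xB) = 0x3; 0x3 ⊕ 0xC = 0xF.
P3: D(K, 0xC) = 0x4; 0x4 ⊕ 0xB = 0xF.
P4: D(K, 0x1) = 0x9; 0x9 ⊕ 0xC = 0x5.
P5: D(K, 0x4) = 0xC; 0xC ⊕ 0x1 = 0xD.
P6: D(K, 0xD) = 0x5; 0x5 ⊕ 0x4 = 0x1.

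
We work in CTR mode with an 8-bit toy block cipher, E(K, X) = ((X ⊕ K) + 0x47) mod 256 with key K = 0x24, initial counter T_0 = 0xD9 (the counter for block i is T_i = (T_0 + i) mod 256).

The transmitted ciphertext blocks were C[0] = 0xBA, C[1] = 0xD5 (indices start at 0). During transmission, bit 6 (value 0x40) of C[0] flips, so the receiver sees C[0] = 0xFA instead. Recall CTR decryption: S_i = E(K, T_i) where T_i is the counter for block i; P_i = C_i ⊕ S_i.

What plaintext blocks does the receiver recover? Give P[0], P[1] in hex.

P[0] = 0xBE, P[1] = 0x90

Only C[0] changed, to 0xFA. In CTR, a change in C_i flips the same bit in P_i only; the keystream is unaffected. Decrypting the received ciphertext:
P[0]: T = 0xD9, S = E(K, T) = 0x44; 0xFA ⊕ 0x44 = 0xBE.
P[1]: T = 0xDA, S = E(K, T) = 0x45; 0xD5 ⊕ 0x45 = 0x90.
Blocks that differ from the original plaintext: P[0].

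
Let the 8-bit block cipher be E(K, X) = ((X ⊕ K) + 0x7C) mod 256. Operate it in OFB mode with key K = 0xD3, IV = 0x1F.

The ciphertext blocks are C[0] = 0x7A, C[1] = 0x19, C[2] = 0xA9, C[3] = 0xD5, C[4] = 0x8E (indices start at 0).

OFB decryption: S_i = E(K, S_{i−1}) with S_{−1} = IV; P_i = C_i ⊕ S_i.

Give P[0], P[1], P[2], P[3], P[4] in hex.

P[0] = 0x32, P[1] = 0x0E, P[2] = 0xE9, P[3] = 0xDA, P[4] = 0xD6

P[0]: S = E(K, 0x1F) = 0x48; 0x7A ⊕ 0x48 = 0x32.
P[1]: S = E(K, 0x48) = 0x17; 0x19 ⊕ 0x17 = 0x0E.
P[2]: S = E(K, 0x17) = 0x40; 0xA9 ⊕ 0x40 = 0xE9.
P[3]: S = E(K, 0x40) = 0x0F; 0xD5 ⊕ 0x0F = 0xDA.
P[4]: S = E(K, 0x0F) = 0x58; 0x8E ⊕ 0x58 = 0xD6.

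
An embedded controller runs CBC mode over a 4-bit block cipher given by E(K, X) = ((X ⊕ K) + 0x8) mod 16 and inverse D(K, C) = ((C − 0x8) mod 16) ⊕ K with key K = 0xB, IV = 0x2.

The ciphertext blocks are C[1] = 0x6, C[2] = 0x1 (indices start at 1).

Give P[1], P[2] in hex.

P[1] = 0x7, P[2] = 0x4

CBC decryption: P_i = D(K, C_i) ⊕ C_{i−1}, with C_{0} = IV.
P[1]: D(K, 0x6) = 0x5; 0x5 ⊕ 0x2 = 0x7.
P[2]: D(K, 0x1) = 0x2; 0x2 ⊕ 0x6 = 0x4.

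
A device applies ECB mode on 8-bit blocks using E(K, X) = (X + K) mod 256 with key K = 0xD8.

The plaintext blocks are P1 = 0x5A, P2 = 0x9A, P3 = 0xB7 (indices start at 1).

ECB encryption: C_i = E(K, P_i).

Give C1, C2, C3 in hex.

C1 = 0x32, C2 = 0x72, C3 = 0x8F

C1: E(K, 0x5A) = 0x32.
C2: E(K, 0x9A) = 0x72.
C3: E(K, 0xB7) = 0x8F.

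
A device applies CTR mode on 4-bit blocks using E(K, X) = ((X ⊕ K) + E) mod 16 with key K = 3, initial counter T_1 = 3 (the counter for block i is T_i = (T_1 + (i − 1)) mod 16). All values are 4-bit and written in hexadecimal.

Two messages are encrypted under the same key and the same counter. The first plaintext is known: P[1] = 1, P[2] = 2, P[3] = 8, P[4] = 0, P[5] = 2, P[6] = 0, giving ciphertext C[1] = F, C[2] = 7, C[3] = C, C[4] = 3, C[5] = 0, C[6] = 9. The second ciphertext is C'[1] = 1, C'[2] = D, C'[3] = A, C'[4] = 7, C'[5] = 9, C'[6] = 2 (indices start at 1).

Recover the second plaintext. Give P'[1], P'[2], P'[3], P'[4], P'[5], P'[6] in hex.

P'[1] = F, P'[2] = 8, P'[3] = E, P'[4] = 4, P'[5] = B, P'[6] = B

In CTR with a reused counter, both messages share the same keystream S_i, so C_i ⊕ C'_i = P_i ⊕ P'_i and thus P'_i = P_i ⊕ C_i ⊕ C'_i.
P'[1]: 1 ⊕ F ⊕ 1 = F.
P'[2]: 2 ⊕ 7 ⊕ D = 8.
P'[3]: 8 ⊕ C ⊕ A = E.
P'[4]: 0 ⊕ 3 ⊕ 7 = 4.
P'[5]: 2 ⊕ 0 ⊕ 9 = B.
P'[6]: 0 ⊕ 9 ⊕ 2 = B.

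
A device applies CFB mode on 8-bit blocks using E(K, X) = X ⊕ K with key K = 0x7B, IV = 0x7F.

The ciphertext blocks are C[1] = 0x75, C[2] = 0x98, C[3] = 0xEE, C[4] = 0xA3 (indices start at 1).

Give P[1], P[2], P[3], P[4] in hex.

CFB decryption: P_i = C_i ⊕ E(K, C_{i−1}), with C_{0} = IV.
P[1]: E(K, 0x7F) = 0x04; 0x75 ⊕ 0x04 = 0x71.
P[2]: E(K, 0x75) = 0x0E; 0x98 ⊕ 0x0E = 0x96.
P[3]: E(K, 0x98) = 0xE3; 0xEE ⊕ 0xE3 = 0x0D.
P[4]: E(K, 0xEE) = 0x95; 0xA3 ⊕ 0x95 = 0x36.

P[1] = 0x71, P[2] = 0x96, P[3] = 0x0D, P[4] = 0x36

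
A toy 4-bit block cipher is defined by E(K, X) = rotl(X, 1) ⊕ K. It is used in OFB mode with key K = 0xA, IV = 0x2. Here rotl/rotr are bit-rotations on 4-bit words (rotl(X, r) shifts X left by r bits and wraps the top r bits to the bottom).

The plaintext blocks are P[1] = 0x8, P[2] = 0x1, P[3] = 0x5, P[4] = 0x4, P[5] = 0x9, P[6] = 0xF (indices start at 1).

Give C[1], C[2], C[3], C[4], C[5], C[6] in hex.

OFB encryption: S_i = E(K, S_{i−1}) with S_{0} = IV; C_i = P_i ⊕ S_i.
C[1]: S = E(K, 0x2) = 0xE; 0x8 ⊕ 0xE = 0x6.
C[2]: S = E(K, 0xE) = 0x7; 0x1 ⊕ 0x7 = 0x6.
C[3]: S = E(K, 0x7) = 0x4; 0x5 ⊕ 0x4 = 0x1.
C[4]: S = E(K, 0x4) = 0x2; 0x4 ⊕ 0x2 = 0x6.
C[5]: S = E(K, 0x2) = 0xE; 0x9 ⊕ 0xE = 0x7.
C[6]: S = E(K, 0xE) = 0x7; 0xF ⊕ 0x7 = 0x8.

C[1] = 0x6, C[2] = 0x6, C[3] = 0x1, C[4] = 0x6, C[5] = 0x7, C[6] = 0x8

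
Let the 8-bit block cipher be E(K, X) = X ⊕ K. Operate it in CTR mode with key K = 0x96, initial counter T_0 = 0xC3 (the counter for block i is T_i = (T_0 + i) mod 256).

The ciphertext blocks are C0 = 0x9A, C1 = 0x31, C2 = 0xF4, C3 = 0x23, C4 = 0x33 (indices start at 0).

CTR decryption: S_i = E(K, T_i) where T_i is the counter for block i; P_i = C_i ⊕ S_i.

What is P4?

P4 = 0x62

P4: T = 0xC7, S = E(K, T) = 0x51; 0x33 ⊕ 0x51 = 0x62.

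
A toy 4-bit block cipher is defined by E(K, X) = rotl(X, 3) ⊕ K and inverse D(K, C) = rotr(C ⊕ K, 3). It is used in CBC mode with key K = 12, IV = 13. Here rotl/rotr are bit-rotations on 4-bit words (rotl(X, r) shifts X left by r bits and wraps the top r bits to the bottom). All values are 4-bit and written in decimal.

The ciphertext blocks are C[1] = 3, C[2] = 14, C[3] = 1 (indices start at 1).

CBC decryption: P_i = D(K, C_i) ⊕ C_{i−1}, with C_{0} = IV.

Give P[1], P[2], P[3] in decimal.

P[1] = 2, P[2] = 7, P[3] = 5

P[1]: D(K, 3) = 15; 15 ⊕ 13 = 2.
P[2]: D(K, 14) = 4; 4 ⊕ 3 = 7.
P[3]: D(K, 1) = 11; 11 ⊕ 14 = 5.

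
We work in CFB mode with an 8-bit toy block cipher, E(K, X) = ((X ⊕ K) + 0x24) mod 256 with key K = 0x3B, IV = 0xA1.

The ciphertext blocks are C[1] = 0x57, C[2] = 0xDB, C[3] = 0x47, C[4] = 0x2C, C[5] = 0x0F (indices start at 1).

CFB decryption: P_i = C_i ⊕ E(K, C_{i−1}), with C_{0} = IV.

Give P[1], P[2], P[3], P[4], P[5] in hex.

P[1]: E(K, 0xA1) = 0xBE; 0x57 ⊕ 0xBE = 0xE9.
P[2]: E(K, 0x57) = 0x90; 0xDB ⊕ 0x90 = 0x4B.
P[3]: E(K, 0xDB) = 0x04; 0x47 ⊕ 0x04 = 0x43.
P[4]: E(K, 0x47) = 0xA0; 0x2C ⊕ 0xA0 = 0x8C.
P[5]: E(K, 0x2C) = 0x3B; 0x0F ⊕ 0x3B = 0x34.

P[1] = 0xE9, P[2] = 0x4B, P[3] = 0x43, P[4] = 0x8C, P[5] = 0x34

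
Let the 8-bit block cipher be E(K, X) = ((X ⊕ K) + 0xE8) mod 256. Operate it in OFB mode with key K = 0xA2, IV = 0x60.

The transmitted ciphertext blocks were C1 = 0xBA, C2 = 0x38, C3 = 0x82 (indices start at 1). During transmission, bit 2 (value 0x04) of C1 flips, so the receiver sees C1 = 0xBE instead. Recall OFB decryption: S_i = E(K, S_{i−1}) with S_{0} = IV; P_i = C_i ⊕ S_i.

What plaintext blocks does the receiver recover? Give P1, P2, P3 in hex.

Only C1 changed, to 0xBE. In OFB, a change in C_i flips the same bit in P_i only; the keystream is unaffected. Decrypting the received ciphertext:
P1: S = E(K, 0x60) = 0xAA; 0xBE ⊕ 0xAA = 0x14.
P2: S = E(K, 0xAA) = 0xF0; 0x38 ⊕ 0xF0 = 0xC8.
P3: S = E(K, 0xF0) = 0x3A; 0x82 ⊕ 0x3A = 0xB8.
Blocks that differ from the original plaintext: P1.

P1 = 0x14, P2 = 0xC8, P3 = 0xB8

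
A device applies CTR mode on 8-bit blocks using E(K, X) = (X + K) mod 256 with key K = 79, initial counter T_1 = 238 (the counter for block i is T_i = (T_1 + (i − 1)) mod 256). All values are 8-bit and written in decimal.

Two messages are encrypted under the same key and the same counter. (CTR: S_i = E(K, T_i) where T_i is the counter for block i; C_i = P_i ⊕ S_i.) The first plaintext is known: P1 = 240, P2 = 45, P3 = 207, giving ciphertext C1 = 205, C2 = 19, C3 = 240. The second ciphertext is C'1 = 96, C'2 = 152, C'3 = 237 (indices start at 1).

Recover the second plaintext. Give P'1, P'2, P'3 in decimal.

In CTR with a reused counter, both messages share the same keystream S_i, so C_i ⊕ C'_i = P_i ⊕ P'_i and thus P'_i = P_i ⊕ C_i ⊕ C'_i.
P'1: 240 ⊕ 205 ⊕ 96 = 93.
P'2: 45 ⊕ 19 ⊕ 152 = 166.
P'3: 207 ⊕ 240 ⊕ 237 = 210.

P'1 = 93, P'2 = 166, P'3 = 210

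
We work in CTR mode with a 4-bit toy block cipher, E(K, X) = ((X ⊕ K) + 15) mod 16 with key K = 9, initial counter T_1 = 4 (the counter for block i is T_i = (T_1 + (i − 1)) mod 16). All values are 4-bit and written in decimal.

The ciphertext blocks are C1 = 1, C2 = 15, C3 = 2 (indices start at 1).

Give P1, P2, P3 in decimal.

P1 = 13, P2 = 4, P3 = 12

CTR decryption: S_i = E(K, T_i) where T_i is the counter for block i; P_i = C_i ⊕ S_i.
P1: T = 4, S = E(K, T) = 12; 1 ⊕ 12 = 13.
P2: T = 5, S = E(K, T) = 11; 15 ⊕ 11 = 4.
P3: T = 6, S = E(K, T) = 14; 2 ⊕ 14 = 12.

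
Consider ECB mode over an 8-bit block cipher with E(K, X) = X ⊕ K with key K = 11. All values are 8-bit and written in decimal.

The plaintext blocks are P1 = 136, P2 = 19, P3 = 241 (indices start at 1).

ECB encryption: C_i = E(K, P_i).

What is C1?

C1 = 131

C1: E(K, 136) = 131.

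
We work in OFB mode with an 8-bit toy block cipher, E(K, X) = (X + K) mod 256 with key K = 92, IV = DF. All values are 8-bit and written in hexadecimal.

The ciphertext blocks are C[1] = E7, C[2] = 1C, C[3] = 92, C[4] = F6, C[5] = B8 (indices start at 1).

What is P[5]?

OFB decryption: S_i = E(K, S_{i−1}) with S_{0} = IV; P_i = C_i ⊕ S_i.
P[1]: S = E(K, DF) = 71; E7 ⊕ 71 = 96.
P[2]: S = E(K, 71) = 03; 1C ⊕ 03 = 1F.
P[3]: S = E(K, 03) = 95; 92 ⊕ 95 = 07.
P[4]: S = E(K, 95) = 27; F6 ⊕ 27 = D1.
P[5]: S = E(K, 27) = B9; B8 ⊕ B9 = 01.

P[5] = 01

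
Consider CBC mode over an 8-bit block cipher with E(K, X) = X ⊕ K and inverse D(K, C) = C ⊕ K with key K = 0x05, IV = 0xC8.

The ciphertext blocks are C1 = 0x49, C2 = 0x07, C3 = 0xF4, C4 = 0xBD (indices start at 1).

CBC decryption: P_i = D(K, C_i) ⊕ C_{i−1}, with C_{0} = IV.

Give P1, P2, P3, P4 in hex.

P1: D(K, 0x49) = 0x4C; 0x4C ⊕ 0xC8 = 0x84.
P2: D(K, 0x07) = 0x02; 0x02 ⊕ 0x49 = 0x4B.
P3: D(K, 0xF4) = 0xF1; 0xF1 ⊕ 0x07 = 0xF6.
P4: D(K, 0xBD) = 0xB8; 0xB8 ⊕ 0xF4 = 0x4C.

P1 = 0x84, P2 = 0x4B, P3 = 0xF6, P4 = 0x4C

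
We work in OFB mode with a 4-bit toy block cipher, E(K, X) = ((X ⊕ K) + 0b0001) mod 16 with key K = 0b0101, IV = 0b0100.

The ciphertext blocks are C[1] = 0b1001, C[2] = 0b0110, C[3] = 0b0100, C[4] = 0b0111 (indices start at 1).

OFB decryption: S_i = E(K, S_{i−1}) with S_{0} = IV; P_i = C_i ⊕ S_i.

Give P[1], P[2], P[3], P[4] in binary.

P[1]: S = E(K, 0b0100) = 0b0010; 0b1001 ⊕ 0b0010 = 0b1011.
P[2]: S = E(K, 0b0010) = 0b1000; 0b0110 ⊕ 0b1000 = 0b1110.
P[3]: S = E(K, 0b1000) = 0b1110; 0b0100 ⊕ 0b1110 = 0b1010.
P[4]: S = E(K, 0b1110) = 0b1100; 0b0111 ⊕ 0b1100 = 0b1011.

P[1] = 0b1011, P[2] = 0b1110, P[3] = 0b1010, P[4] = 0b1011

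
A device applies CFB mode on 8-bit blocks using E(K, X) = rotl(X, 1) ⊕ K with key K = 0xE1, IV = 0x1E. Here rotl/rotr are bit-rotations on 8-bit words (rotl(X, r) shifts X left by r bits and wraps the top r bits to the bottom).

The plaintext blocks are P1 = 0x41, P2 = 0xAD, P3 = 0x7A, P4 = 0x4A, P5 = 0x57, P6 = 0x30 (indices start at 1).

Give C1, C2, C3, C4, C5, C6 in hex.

CFB encryption: C_i = P_i ⊕ E(K, C_{i−1}), with C_{0} = IV.
C1: E(K, 0x1E) = 0xDD; 0x41 ⊕ 0xDD = 0x9C.
C2: E(K, 0x9C) = 0xD8; 0xAD ⊕ 0xD8 = 0x75.
C3: E(K, 0x75) = 0x0B; 0x7A ⊕ 0x0B = 0x71.
C4: E(K, 0x71) = 0x03; 0x4A ⊕ 0x03 = 0x49.
C5: E(K, 0x49) = 0x73; 0x57 ⊕ 0x73 = 0x24.
C6: E(K, 0x24) = 0xA9; 0x30 ⊕ 0xA9 = 0x99.

C1 = 0x9C, C2 = 0x75, C3 = 0x71, C4 = 0x49, C5 = 0x24, C6 = 0x99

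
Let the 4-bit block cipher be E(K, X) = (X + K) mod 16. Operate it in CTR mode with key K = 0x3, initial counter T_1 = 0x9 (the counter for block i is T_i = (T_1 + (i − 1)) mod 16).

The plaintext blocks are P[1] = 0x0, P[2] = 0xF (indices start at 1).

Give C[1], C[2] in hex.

C[1] = 0xC, C[2] = 0x2

CTR encryption: S_i = E(K, T_i) where T_i is the counter for block i; C_i = P_i ⊕ S_i.
C[1]: T = 0x9, S = E(K, T) = 0xC; 0x0 ⊕ 0xC = 0xC.
C[2]: T = 0xA, S = E(K, T) = 0xD; 0xF ⊕ 0xD = 0x2.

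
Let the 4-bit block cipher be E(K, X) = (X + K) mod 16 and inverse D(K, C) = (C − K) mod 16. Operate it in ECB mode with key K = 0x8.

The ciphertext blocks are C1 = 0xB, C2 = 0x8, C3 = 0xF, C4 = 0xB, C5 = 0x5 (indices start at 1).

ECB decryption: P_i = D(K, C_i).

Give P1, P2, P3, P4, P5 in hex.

P1: D(K, 0xB) = 0x3.
P2: D(K, 0x8) = 0x0.
P3: D(K, 0xF) = 0x7.
P4: D(K, 0xB) = 0x3.
P5: D(K, 0x5) = 0xD.

P1 = 0x3, P2 = 0x0, P3 = 0x7, P4 = 0x3, P5 = 0xD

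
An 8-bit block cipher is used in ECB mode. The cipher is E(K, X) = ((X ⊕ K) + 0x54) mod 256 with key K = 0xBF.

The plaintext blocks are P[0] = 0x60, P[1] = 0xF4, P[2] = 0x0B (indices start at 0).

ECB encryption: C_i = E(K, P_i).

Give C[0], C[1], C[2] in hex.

C[0] = 0x33, C[1] = 0x9F, C[2] = 0x08

C[0]: E(K, 0x60) = 0x33.
C[1]: E(K, 0xF4) = 0x9F.
C[2]: E(K, 0x0B) = 0x08.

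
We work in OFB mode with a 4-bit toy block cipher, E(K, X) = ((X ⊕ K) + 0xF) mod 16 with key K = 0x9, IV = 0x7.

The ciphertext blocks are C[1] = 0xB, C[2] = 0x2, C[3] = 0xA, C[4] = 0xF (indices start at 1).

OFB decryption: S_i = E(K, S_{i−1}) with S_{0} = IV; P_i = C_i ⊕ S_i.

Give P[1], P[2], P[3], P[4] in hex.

P[1]: S = E(K, 0x7) = 0xD; 0xB ⊕ 0xD = 0x6.
P[2]: S = E(K, 0xD) = 0x3; 0x2 ⊕ 0x3 = 0x1.
P[3]: S = E(K, 0x3) = 0x9; 0xA ⊕ 0x9 = 0x3.
P[4]: S = E(K, 0x9) = 0xF; 0xF ⊕ 0xF = 0x0.

P[1] = 0x6, P[2] = 0x1, P[3] = 0x3, P[4] = 0x0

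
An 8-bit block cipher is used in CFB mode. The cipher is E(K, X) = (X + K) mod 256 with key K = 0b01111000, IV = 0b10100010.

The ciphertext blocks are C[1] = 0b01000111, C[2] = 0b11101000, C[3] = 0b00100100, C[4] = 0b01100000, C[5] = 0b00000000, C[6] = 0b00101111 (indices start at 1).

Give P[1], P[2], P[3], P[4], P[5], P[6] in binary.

P[1] = 0b01011101, P[2] = 0b01010111, P[3] = 0b01000100, P[4] = 0b11111100, P[5] = 0b11011000, P[6] = 0b01010111

CFB decryption: P_i = C_i ⊕ E(K, C_{i−1}), with C_{0} = IV.
P[1]: E(K, 0b10100010) = 0b00011010; 0b01000111 ⊕ 0b00011010 = 0b01011101.
P[2]: E(K, 0b01000111) = 0b10111111; 0b11101000 ⊕ 0b10111111 = 0b01010111.
P[3]: E(K, 0b11101000) = 0b01100000; 0b00100100 ⊕ 0b01100000 = 0b01000100.
P[4]: E(K, 0b00100100) = 0b10011100; 0b01100000 ⊕ 0b10011100 = 0b11111100.
P[5]: E(K, 0b01100000) = 0b11011000; 0b00000000 ⊕ 0b11011000 = 0b11011000.
P[6]: E(K, 0b00000000) = 0b01111000; 0b00101111 ⊕ 0b01111000 = 0b01010111.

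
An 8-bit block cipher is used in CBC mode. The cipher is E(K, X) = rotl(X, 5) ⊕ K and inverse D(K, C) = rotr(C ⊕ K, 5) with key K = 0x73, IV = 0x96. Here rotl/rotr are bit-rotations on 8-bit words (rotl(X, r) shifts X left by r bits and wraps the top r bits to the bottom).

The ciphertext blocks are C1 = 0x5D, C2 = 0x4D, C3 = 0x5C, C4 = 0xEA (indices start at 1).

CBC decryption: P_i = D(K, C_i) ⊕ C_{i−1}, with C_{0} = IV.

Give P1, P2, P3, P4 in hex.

P1: D(K, 0x5D) = 0x71; 0x71 ⊕ 0x96 = 0xE7.
P2: D(K, 0x4D) = 0xF1; 0xF1 ⊕ 0x5D = 0xAC.
P3: D(K, 0x5C) = 0x79; 0x79 ⊕ 0x4D = 0x34.
P4: D(K, 0xEA) = 0xCC; 0xCC ⊕ 0x5C = 0x90.

P1 = 0xE7, P2 = 0xAC, P3 = 0x34, P4 = 0x90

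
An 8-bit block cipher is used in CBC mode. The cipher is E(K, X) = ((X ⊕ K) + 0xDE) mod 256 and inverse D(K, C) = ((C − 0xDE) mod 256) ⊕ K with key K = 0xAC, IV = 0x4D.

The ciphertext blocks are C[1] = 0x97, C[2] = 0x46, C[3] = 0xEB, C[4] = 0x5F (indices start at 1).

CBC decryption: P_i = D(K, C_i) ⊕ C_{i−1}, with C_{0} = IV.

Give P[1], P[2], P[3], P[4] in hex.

P[1] = 0x58, P[2] = 0x53, P[3] = 0xE7, P[4] = 0xC6

P[1]: D(K, 0x97) = 0x15; 0x15 ⊕ 0x4D = 0x58.
P[2]: D(K, 0x46) = 0xC4; 0xC4 ⊕ 0x97 = 0x53.
P[3]: D(K, 0xEB) = 0xA1; 0xA1 ⊕ 0x46 = 0xE7.
P[4]: D(K, 0x5F) = 0x2D; 0x2D ⊕ 0xEB = 0xC6.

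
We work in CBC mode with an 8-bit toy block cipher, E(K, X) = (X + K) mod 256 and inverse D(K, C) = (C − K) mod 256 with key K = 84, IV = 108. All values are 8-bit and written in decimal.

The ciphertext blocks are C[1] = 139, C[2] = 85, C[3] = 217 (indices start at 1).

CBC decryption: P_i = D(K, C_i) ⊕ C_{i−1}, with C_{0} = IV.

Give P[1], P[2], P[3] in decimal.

P[1] = 91, P[2] = 138, P[3] = 208

P[1]: D(K, 139) = 55; 55 ⊕ 108 = 91.
P[2]: D(K, 85) = 1; 1 ⊕ 139 = 138.
P[3]: D(K, 217) = 133; 133 ⊕ 85 = 208.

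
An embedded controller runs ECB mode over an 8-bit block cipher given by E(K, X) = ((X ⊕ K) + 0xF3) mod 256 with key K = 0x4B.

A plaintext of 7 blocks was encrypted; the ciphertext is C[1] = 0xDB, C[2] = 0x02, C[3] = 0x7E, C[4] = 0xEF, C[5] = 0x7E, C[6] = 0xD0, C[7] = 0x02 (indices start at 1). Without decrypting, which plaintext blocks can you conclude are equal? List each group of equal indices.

P[2] = P[7]; P[3] = P[5]

ECB encrypts each block independently with the same key, so equal ciphertext blocks imply equal plaintext blocks.
C[2] = C[7] = 0x02, so P[2] = P[7].
C[3] = C[5] = 0x7E, so P[3] = P[5].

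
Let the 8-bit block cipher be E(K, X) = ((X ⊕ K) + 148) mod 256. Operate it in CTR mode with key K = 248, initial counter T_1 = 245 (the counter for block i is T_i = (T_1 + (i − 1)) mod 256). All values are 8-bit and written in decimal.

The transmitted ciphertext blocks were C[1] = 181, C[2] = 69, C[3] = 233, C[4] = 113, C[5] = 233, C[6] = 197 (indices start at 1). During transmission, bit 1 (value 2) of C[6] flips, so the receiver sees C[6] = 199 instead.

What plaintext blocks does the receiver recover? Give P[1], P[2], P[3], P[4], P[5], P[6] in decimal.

P[1] = 20, P[2] = 231, P[3] = 74, P[4] = 229, P[5] = 124, P[6] = 81

CTR decryption: S_i = E(K, T_i) where T_i is the counter for block i; P_i = C_i ⊕ S_i.
Only C[6] changed, to 199. In CTR, a change in C_i flips the same bit in P_i only; the keystream is unaffected. Decrypting the received ciphertext:
P[1]: T = 245, S = E(K, T) = 161; 181 ⊕ 161 = 20.
P[2]: T = 246, S = E(K, T) = 162; 69 ⊕ 162 = 231.
P[3]: T = 247, S = E(K, T) = 163; 233 ⊕ 163 = 74.
P[4]: T = 248, S = E(K, T) = 148; 113 ⊕ 148 = 229.
P[5]: T = 249, S = E(K, T) = 149; 233 ⊕ 149 = 124.
P[6]: T = 250, S = E(K, T) = 150; 199 ⊕ 150 = 81.
Blocks that differ from the original plaintext: P[6].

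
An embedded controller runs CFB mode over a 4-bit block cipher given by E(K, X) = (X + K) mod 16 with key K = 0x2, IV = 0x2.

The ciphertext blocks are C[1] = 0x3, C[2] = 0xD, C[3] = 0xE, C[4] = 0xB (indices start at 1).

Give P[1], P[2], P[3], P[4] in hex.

P[1] = 0x7, P[2] = 0x8, P[3] = 0x1, P[4] = 0xB

CFB decryption: P_i = C_i ⊕ E(K, C_{i−1}), with C_{0} = IV.
P[1]: E(K, 0x2) = 0x4; 0x3 ⊕ 0x4 = 0x7.
P[2]: E(K, 0x3) = 0x5; 0xD ⊕ 0x5 = 0x8.
P[3]: E(K, 0xD) = 0xF; 0xE ⊕ 0xF = 0x1.
P[4]: E(K, 0xE) = 0x0; 0xB ⊕ 0x0 = 0xB.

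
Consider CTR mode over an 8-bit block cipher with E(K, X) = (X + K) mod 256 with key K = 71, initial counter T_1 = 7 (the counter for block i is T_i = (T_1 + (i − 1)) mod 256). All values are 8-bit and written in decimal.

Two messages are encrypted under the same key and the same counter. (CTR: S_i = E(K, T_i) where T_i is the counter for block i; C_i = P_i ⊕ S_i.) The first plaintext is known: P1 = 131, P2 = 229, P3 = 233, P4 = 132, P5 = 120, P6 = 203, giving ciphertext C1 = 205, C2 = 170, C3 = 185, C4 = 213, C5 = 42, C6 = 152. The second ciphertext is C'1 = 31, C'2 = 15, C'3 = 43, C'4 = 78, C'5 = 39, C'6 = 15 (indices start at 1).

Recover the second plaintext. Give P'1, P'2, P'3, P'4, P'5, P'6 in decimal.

In CTR with a reused counter, both messages share the same keystream S_i, so C_i ⊕ C'_i = P_i ⊕ P'_i and thus P'_i = P_i ⊕ C_i ⊕ C'_i.
P'1: 131 ⊕ 205 ⊕ 31 = 81.
P'2: 229 ⊕ 170 ⊕ 15 = 64.
P'3: 233 ⊕ 185 ⊕ 43 = 123.
P'4: 132 ⊕ 213 ⊕ 78 = 31.
P'5: 120 ⊕ 42 ⊕ 39 = 117.
P'6: 203 ⊕ 152 ⊕ 15 = 92.

P'1 = 81, P'2 = 64, P'3 = 123, P'4 = 31, P'5 = 117, P'6 = 92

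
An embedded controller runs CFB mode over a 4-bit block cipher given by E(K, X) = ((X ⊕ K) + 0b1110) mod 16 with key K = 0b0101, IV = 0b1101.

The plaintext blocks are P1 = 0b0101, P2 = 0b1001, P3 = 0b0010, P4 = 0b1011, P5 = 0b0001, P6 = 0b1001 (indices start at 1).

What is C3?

CFB encryption: C_i = P_i ⊕ E(K, C_{i−1}), with C_{0} = IV.
C1: E(K, 0b1101) = 0b0110; 0b0101 ⊕ 0b0110 = 0b0011.
C2: E(K, 0b0011) = 0b0100; 0b1001 ⊕ 0b0100 = 0b1101.
C3: E(K, 0b1101) = 0b0110; 0b0010 ⊕ 0b0110 = 0b0100.

C3 = 0b0100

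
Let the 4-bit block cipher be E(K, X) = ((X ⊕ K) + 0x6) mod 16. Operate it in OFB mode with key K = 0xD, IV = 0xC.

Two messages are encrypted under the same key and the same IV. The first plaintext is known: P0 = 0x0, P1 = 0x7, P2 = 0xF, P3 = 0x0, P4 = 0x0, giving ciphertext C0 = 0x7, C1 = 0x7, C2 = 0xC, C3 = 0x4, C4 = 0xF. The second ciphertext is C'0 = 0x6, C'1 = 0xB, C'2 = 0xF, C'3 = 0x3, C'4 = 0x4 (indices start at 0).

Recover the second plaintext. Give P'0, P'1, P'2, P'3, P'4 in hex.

P'0 = 0x1, P'1 = 0xB, P'2 = 0xC, P'3 = 0x7, P'4 = 0xB

In OFB with a reused IV, both messages share the same keystream S_i, so C_i ⊕ C'_i = P_i ⊕ P'_i and thus P'_i = P_i ⊕ C_i ⊕ C'_i.
P'0: 0x0 ⊕ 0x7 ⊕ 0x6 = 0x1.
P'1: 0x7 ⊕ 0x7 ⊕ 0xB = 0xB.
P'2: 0xF ⊕ 0xC ⊕ 0xF = 0xC.
P'3: 0x0 ⊕ 0x4 ⊕ 0x3 = 0x7.
P'4: 0x0 ⊕ 0xF ⊕ 0x4 = 0xB.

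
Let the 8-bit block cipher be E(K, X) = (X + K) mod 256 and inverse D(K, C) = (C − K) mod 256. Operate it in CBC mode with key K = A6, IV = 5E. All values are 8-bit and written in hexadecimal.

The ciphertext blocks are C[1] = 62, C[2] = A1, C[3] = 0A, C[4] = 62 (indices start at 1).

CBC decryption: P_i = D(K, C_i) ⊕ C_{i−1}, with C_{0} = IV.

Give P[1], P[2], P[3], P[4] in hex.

P[1]: D(K, 62) = BC; BC ⊕ 5E = E2.
P[2]: D(K, A1) = FB; FB ⊕ 62 = 99.
P[3]: D(K, 0A) = 64; 64 ⊕ A1 = C5.
P[4]: D(K, 62) = BC; BC ⊕ 0A = B6.

P[1] = E2, P[2] = 99, P[3] = C5, P[4] = B6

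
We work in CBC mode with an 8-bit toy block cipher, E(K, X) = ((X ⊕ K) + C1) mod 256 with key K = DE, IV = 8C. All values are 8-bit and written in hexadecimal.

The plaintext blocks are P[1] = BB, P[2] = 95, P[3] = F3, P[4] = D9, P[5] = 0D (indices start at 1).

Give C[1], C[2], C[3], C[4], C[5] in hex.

C[1] = AA, C[2] = A2, C[3] = 50, C[4] = 18, C[5] = 8C

CBC encryption: C_i = E(K, P_i ⊕ C_{i−1}), with C_{0} = IV.
C[1]: P[1] ⊕ 8C = 37; E(K, 37) = AA.
C[2]: P[2] ⊕ AA = 3F; E(K, 3F) = A2.
C[3]: P[3] ⊕ A2 = 51; E(K, 51) = 50.
C[4]: P[4] ⊕ 50 = 89; E(K, 89) = 18.
C[5]: P[5] ⊕ 18 = 15; E(K, 15) = 8C.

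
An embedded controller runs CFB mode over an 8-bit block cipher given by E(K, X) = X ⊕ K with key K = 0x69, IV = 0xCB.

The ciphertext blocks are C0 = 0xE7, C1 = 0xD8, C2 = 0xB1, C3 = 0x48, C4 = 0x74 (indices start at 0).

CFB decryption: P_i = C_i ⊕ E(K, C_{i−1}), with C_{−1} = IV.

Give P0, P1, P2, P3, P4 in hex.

P0 = 0x45, P1 = 0x56, P2 = 0x00, P3 = 0x90, P4 = 0x55

P0: E(K, 0xCB) = 0xA2; 0xE7 ⊕ 0xA2 = 0x45.
P1: E(K, 0xE7) = 0x8E; 0xD8 ⊕ 0x8E = 0x56.
P2: E(K, 0xD8) = 0xB1; 0xB1 ⊕ 0xB1 = 0x00.
P3: E(K, 0xB1) = 0xD8; 0x48 ⊕ 0xD8 = 0x90.
P4: E(K, 0x48) = 0x21; 0x74 ⊕ 0x21 = 0x55.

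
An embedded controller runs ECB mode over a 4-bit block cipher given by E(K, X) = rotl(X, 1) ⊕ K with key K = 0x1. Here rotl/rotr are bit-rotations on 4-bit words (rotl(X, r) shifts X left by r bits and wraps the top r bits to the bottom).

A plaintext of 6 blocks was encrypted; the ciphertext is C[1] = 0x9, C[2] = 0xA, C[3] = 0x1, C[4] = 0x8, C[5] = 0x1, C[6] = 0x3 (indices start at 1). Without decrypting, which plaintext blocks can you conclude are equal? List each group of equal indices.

ECB encrypts each block independently with the same key, so equal ciphertext blocks imply equal plaintext blocks.
C[3] = C[5] = 0x1, so P[3] = P[5].

P[3] = P[5]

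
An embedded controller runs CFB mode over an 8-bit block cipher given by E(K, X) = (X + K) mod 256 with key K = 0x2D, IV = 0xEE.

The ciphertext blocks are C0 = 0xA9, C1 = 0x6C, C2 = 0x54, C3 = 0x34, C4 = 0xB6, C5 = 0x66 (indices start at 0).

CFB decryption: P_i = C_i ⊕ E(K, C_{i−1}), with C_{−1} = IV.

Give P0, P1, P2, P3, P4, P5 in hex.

P0: E(K, 0xEE) = 0x1B; 0xA9 ⊕ 0x1B = 0xB2.
P1: E(K, 0xA9) = 0xD6; 0x6C ⊕ 0xD6 = 0xBA.
P2: E(K, 0x6C) = 0x99; 0x54 ⊕ 0x99 = 0xCD.
P3: E(K, 0x54) = 0x81; 0x34 ⊕ 0x81 = 0xB5.
P4: E(K, 0x34) = 0x61; 0xB6 ⊕ 0x61 = 0xD7.
P5: E(K, 0xB6) = 0xE3; 0x66 ⊕ 0xE3 = 0x85.

P0 = 0xB2, P1 = 0xBA, P2 = 0xCD, P3 = 0xB5, P4 = 0xD7, P5 = 0x85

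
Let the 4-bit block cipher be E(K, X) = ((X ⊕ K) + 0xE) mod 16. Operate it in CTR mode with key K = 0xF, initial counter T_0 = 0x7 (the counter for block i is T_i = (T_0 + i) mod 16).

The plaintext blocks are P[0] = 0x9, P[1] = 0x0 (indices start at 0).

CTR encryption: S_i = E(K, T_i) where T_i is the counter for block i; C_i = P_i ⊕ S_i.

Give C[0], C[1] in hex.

C[0]: T = 0x7, S = E(K, T) = 0x6; 0x9 ⊕ 0x6 = 0xF.
C[1]: T = 0x8, S = E(K, T) = 0x5; 0x0 ⊕ 0x5 = 0x5.

C[0] = 0xF, C[1] = 0x5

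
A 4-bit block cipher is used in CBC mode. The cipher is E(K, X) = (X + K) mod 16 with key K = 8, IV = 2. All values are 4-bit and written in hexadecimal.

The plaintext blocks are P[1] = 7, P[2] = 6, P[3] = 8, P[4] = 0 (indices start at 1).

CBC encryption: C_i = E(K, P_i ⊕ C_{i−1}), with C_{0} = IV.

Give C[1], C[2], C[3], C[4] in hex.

C[1] = D, C[2] = 3, C[3] = 3, C[4] = B

C[1]: P[1] ⊕ 2 = 5; E(K, 5) = D.
C[2]: P[2] ⊕ D = B; E(K, B) = 3.
C[3]: P[3] ⊕ 3 = B; E(K, B) = 3.
C[4]: P[4] ⊕ 3 = 3; E(K, 3) = B.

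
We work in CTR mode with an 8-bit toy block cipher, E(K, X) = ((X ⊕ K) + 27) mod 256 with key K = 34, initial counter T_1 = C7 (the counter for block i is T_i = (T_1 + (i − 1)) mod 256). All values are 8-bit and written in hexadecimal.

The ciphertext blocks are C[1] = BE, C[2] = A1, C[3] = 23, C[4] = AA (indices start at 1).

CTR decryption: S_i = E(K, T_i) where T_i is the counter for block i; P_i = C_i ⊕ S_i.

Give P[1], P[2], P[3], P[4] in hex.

P[1]: T = C7, S = E(K, T) = 1A; BE ⊕ 1A = A4.
P[2]: T = C8, S = E(K, T) = 23; A1 ⊕ 23 = 82.
P[3]: T = C9, S = E(K, T) = 24; 23 ⊕ 24 = 07.
P[4]: T = CA, S = E(K, T) = 25; AA ⊕ 25 = 8F.

P[1] = A4, P[2] = 82, P[3] = 07, P[4] = 8F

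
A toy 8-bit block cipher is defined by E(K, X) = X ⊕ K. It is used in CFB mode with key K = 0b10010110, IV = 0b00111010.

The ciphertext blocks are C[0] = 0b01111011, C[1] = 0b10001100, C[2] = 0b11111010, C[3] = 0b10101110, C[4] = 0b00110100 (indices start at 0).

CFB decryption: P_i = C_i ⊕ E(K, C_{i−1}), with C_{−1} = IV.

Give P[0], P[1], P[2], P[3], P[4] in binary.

P[0]: E(K, 0b00111010) = 0b10101100; 0b01111011 ⊕ 0b10101100 = 0b11010111.
P[1]: E(K, 0b01111011) = 0b11101101; 0b10001100 ⊕ 0b11101101 = 0b01100001.
P[2]: E(K, 0b10001100) = 0b00011010; 0b11111010 ⊕ 0b00011010 = 0b11100000.
P[3]: E(K, 0b11111010) = 0b01101100; 0b10101110 ⊕ 0b01101100 = 0b11000010.
P[4]: E(K, 0b10101110) = 0b00111000; 0b00110100 ⊕ 0b00111000 = 0b00001100.

P[0] = 0b11010111, P[1] = 0b01100001, P[2] = 0b11100000, P[3] = 0b11000010, P[4] = 0b00001100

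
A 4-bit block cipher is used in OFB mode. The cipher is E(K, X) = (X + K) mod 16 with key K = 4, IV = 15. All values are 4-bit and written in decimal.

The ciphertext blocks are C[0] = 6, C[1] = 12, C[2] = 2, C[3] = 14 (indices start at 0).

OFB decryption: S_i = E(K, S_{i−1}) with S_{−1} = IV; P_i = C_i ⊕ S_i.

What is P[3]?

P[3] = 1

P[0]: S = E(K, 15) = 3; 6 ⊕ 3 = 5.
P[1]: S = E(K, 3) = 7; 12 ⊕ 7 = 11.
P[2]: S = E(K, 7) = 11; 2 ⊕ 11 = 9.
P[3]: S = E(K, 11) = 15; 14 ⊕ 15 = 1.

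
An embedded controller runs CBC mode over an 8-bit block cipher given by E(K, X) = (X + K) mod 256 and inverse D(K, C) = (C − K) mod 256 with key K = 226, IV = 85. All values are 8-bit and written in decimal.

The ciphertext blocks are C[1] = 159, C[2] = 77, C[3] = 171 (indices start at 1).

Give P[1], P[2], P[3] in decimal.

CBC decryption: P_i = D(K, C_i) ⊕ C_{i−1}, with C_{0} = IV.
P[1]: D(K, 159) = 189; 189 ⊕ 85 = 232.
P[2]: D(K, 77) = 107; 107 ⊕ 159 = 244.
P[3]: D(K, 171) = 201; 201 ⊕ 77 = 132.

P[1] = 232, P[2] = 244, P[3] = 132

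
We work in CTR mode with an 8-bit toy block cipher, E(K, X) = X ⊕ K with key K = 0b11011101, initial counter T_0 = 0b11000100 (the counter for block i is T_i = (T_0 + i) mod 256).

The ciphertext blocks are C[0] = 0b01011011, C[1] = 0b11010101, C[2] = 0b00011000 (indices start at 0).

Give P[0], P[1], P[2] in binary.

P[0] = 0b01000010, P[1] = 0b11001101, P[2] = 0b00000011

CTR decryption: S_i = E(K, T_i) where T_i is the counter for block i; P_i = C_i ⊕ S_i.
P[0]: T = 0b11000100, S = E(K, T) = 0b00011001; 0b01011011 ⊕ 0b00011001 = 0b01000010.
P[1]: T = 0b11000101, S = E(K, T) = 0b00011000; 0b11010101 ⊕ 0b00011000 = 0b11001101.
P[2]: T = 0b11000110, S = E(K, T) = 0b00011011; 0b00011000 ⊕ 0b00011011 = 0b00000011.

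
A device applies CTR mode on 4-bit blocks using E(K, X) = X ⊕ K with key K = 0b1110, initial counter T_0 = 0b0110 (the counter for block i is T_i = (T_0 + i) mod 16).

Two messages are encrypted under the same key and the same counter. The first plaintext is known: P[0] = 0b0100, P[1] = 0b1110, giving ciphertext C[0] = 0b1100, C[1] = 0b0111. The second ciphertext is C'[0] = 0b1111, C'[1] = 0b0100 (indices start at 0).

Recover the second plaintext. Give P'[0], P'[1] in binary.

In CTR with a reused counter, both messages share the same keystream S_i, so C_i ⊕ C'_i = P_i ⊕ P'_i and thus P'_i = P_i ⊕ C_i ⊕ C'_i.
P'[0]: 0b0100 ⊕ 0b1100 ⊕ 0b1111 = 0b0111.
P'[1]: 0b1110 ⊕ 0b0111 ⊕ 0b0100 = 0b1101.

P'[0] = 0b0111, P'[1] = 0b1101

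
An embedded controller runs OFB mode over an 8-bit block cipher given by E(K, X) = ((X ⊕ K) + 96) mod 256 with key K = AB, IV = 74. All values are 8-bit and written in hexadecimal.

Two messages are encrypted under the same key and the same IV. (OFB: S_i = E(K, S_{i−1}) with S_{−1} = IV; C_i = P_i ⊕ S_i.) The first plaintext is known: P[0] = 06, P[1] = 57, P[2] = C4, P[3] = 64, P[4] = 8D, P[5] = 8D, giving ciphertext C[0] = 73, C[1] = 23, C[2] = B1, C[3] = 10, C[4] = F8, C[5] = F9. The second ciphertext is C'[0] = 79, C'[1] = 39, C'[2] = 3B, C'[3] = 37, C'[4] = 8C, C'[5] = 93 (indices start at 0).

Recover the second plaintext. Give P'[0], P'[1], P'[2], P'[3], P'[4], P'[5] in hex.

In OFB with a reused IV, both messages share the same keystream S_i, so C_i ⊕ C'_i = P_i ⊕ P'_i and thus P'_i = P_i ⊕ C_i ⊕ C'_i.
P'[0]: 06 ⊕ 73 ⊕ 79 = 0C.
P'[1]: 57 ⊕ 23 ⊕ 39 = 4D.
P'[2]: C4 ⊕ B1 ⊕ 3B = 4E.
P'[3]: 64 ⊕ 10 ⊕ 37 = 43.
P'[4]: 8D ⊕ F8 ⊕ 8C = F9.
P'[5]: 8D ⊕ F9 ⊕ 93 = E7.

P'[0] = 0C, P'[1] = 4D, P'[2] = 4E, P'[3] = 43, P'[4] = F9, P'[5] = E7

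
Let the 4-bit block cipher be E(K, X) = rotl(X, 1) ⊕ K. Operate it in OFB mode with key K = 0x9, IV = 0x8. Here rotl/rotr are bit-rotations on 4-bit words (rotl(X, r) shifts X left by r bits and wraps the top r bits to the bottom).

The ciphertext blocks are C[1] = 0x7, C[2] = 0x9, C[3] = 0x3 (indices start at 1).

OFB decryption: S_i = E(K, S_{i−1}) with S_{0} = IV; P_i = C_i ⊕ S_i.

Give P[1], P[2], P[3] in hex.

P[1]: S = E(K, 0x8) = 0x8; 0x7 ⊕ 0x8 = 0xF.
P[2]: S = E(K, 0x8) = 0x8; 0x9 ⊕ 0x8 = 0x1.
P[3]: S = E(K, 0x8) = 0x8; 0x3 ⊕ 0x8 = 0xB.

P[1] = 0xF, P[2] = 0x1, P[3] = 0xB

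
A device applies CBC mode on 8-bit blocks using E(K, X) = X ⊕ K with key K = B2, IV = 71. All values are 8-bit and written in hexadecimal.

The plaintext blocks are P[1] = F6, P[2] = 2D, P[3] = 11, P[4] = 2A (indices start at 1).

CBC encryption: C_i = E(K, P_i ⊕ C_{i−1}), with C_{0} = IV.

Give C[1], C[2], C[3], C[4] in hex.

C[1]: P[1] ⊕ 71 = 87; E(K, 87) = 35.
C[2]: P[2] ⊕ 35 = 18; E(K, 18) = AA.
C[3]: P[3] ⊕ AA = BB; E(K, BB) = 09.
C[4]: P[4] ⊕ 09 = 23; E(K, 23) = 91.

C[1] = 35, C[2] = AA, C[3] = 09, C[4] = 91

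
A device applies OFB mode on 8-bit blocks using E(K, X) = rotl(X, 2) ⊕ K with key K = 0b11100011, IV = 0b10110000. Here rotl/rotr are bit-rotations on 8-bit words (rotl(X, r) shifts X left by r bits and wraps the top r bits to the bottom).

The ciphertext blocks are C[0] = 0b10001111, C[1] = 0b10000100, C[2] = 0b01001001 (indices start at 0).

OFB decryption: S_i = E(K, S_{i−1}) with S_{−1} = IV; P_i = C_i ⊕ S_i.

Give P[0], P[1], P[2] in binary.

P[0] = 0b10101110, P[1] = 0b11100011, P[2] = 0b00110111

P[0]: S = E(K, 0b10110000) = 0b00100001; 0b10001111 ⊕ 0b00100001 = 0b10101110.
P[1]: S = E(K, 0b00100001) = 0b01100111; 0b10000100 ⊕ 0b01100111 = 0b11100011.
P[2]: S = E(K, 0b01100111) = 0b01111110; 0b01001001 ⊕ 0b01111110 = 0b00110111.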